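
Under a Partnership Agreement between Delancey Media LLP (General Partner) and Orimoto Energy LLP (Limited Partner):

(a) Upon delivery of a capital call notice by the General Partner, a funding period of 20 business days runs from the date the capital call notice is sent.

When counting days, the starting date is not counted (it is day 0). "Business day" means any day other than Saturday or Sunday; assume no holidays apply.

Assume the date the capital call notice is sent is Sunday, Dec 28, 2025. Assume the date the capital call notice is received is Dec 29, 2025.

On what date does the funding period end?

The last day of the funding period: 20 business days after Sunday, Dec 28, 2025, skipping weekends — Dec 29, Dec 30, Dec 31, Jan 1, …, Jan 21, Jan 22, Jan 23 — lands on Friday, Jan 23, 2026.

Jan 23, 2026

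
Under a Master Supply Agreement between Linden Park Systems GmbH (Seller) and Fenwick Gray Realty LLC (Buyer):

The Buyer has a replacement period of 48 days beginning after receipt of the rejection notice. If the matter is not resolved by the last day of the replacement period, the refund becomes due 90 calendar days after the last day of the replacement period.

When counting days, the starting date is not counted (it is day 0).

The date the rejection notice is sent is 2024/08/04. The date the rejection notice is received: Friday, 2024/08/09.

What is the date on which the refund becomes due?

Adding 48 calendar days to 2024/08/09 gives 2024/09/26, which is the last day of the replacement period.
The date on which the refund becomes due: 90 calendar days after 2024/09/26 is 2024/12/25.

2024/12/25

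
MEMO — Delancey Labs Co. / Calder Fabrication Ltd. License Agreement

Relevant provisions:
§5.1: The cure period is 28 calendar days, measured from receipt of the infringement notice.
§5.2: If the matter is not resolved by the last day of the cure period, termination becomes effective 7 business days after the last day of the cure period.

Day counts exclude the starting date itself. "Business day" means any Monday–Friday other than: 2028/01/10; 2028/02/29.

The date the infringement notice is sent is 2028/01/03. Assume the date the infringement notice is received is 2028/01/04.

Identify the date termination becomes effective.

2028/02/10

The last day of the cure period: 2028/01/04 + 28 days = 2028/02/01.
From Tuesday, 2028/02/01, 7 business days (Feb 2, Feb 3, Feb 4, Feb 7, Feb 8, Feb 9, Feb 10, skipping weekends) brings us to Thursday, 2028/02/10, which is the date termination becomes effective.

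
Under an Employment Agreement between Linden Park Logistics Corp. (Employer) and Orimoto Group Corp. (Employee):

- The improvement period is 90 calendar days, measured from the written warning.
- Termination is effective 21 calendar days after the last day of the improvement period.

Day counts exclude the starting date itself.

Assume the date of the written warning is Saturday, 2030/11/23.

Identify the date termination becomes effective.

The last day of the improvement period: 2030/11/23 + 90 days = 2031/02/21.
Adding 21 calendar days to 2031/02/21 gives 2031/03/14, which is the date termination becomes effective.

2031/03/14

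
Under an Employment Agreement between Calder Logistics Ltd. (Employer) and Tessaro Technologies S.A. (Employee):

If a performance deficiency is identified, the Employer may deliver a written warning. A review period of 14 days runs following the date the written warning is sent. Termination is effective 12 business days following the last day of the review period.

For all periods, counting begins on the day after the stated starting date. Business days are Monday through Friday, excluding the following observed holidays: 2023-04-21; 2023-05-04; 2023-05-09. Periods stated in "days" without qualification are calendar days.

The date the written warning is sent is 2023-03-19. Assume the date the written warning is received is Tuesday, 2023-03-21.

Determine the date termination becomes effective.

2023-04-18

The last day of the review period: 2023-03-19 + 14 days = 2023-04-02.
From Sunday, 2023-04-02, 12 business days (Apr 3, Apr 4, Apr 5, Apr 6, …, Apr 14, Apr 17, Apr 18, skipping weekends) brings us to Tuesday, 2023-04-18, which is the date termination becomes effective.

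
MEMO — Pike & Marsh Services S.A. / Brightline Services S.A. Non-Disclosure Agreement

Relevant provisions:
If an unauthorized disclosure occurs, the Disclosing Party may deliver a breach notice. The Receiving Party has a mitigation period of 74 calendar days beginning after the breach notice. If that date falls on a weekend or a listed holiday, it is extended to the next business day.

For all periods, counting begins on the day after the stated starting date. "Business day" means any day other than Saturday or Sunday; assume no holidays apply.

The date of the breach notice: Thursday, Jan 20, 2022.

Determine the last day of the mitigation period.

Apr 4, 2022

Adding 74 calendar days to Jan 20, 2022 gives Apr 4, 2022, which is the last day of the mitigation period. Apr 4, 2022 is a Monday, so no roll-forward applies.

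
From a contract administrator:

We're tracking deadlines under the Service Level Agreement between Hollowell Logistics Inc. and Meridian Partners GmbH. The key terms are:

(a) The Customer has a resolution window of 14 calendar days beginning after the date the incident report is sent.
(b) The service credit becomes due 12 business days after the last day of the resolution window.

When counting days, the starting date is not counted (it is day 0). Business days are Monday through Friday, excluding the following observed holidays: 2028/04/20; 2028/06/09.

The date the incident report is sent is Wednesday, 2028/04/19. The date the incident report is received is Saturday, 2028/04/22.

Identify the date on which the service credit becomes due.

The last day of the resolution window: 14 calendar days after 2028/04/19 is 2028/05/03.
The date on which the service credit becomes due: counting 12 business days from Wednesday, 2028/05/03 (May 4, May 5, May 8, May 9, …, May 17, May 18, May 19, skipping weekends) reaches Friday, 2028/05/19.

2028/05/19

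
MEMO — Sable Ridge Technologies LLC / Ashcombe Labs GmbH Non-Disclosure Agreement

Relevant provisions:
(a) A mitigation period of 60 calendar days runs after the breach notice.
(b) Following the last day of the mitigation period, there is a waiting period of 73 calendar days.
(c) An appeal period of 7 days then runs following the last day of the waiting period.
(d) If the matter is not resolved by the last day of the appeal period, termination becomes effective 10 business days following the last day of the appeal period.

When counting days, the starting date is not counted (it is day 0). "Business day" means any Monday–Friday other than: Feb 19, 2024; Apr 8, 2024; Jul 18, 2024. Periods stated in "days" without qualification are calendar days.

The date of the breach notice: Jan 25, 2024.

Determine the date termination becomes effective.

Jun 27, 2024

The last day of the mitigation period: Jan 25, 2024 + 60 days = Mar 25, 2024.
Adding 73 calendar days to Mar 25, 2024 gives Jun 6, 2024, which is the last day of the waiting period.
Adding 7 calendar days to Jun 6, 2024 gives Jun 13, 2024, which is the last day of the appeal period.
From Thursday, Jun 13, 2024, 10 business days (Jun 14, Jun 17, Jun 18, Jun 19, Jun 20, Jun 21, Jun 24, Jun 25, Jun 26, Jun 27, skipping weekends) brings us to Thursday, Jun 27, 2024, which is the date termination becomes effective.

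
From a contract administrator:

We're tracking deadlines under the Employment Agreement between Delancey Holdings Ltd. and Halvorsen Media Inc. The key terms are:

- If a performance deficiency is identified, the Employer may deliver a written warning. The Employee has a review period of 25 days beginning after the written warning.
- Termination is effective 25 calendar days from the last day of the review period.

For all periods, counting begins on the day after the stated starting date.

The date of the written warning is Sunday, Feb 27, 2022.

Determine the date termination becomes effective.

The last day of the review period: 25 calendar days after Feb 27, 2022 is Mar 24, 2022.
The date termination becomes effective: 25 calendar days after Mar 24, 2022 is Apr 18, 2022.

Apr 18, 2022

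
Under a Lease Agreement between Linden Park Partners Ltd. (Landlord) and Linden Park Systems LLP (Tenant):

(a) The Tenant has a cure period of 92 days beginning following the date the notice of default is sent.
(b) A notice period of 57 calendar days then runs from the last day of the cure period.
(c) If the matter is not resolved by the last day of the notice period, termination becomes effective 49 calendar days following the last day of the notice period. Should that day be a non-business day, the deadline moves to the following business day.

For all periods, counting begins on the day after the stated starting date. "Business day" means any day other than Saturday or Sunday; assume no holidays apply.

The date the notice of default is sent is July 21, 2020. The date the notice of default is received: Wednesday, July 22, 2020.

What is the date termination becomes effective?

February 4, 2021

The last day of the cure period: July 21, 2020 + 92 days = October 21, 2020.
Adding 57 calendar days to October 21, 2020 gives December 17, 2020, which is the last day of the notice period.
The date termination becomes effective: December 17, 2020 + 49 days = February 4, 2021. February 4, 2021 is a Thursday, so no roll-forward applies.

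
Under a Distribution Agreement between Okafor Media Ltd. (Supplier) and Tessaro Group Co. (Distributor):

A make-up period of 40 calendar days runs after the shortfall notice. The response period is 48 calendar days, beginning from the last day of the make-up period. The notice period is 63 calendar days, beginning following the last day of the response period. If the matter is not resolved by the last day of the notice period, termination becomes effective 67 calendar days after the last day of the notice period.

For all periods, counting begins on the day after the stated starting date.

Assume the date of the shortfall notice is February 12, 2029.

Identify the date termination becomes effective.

September 18, 2029

Adding 40 calendar days to February 12, 2029 gives March 24, 2029, which is the last day of the make-up period.
The last day of the response period: March 24, 2029 + 48 days = May 11, 2029.
Adding 63 calendar days to May 11, 2029 gives July 13, 2029, which is the last day of the notice period.
Adding 67 calendar days to July 13, 2029 gives September 18, 2029, which is the date termination becomes effective.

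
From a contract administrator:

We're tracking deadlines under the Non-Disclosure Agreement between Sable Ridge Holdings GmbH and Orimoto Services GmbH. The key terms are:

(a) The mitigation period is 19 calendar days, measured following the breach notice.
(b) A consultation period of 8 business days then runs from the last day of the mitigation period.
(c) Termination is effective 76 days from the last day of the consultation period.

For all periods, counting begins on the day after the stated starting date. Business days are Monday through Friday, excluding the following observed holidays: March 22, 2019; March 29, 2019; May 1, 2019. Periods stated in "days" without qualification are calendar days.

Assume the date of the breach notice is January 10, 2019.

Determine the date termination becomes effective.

April 25, 2019

The last day of the mitigation period: 19 calendar days after January 10, 2019 is January 29, 2019.
From Tuesday, January 29, 2019, 8 business days (Jan 30, Jan 31, Feb 1, Feb 4, Feb 5, Feb 6, Feb 7, Feb 8, skipping weekends) brings us to Friday, February 8, 2019, which is the last day of the consultation period.
The date termination becomes effective: February 8, 2019 + 76 days = April 25, 2019.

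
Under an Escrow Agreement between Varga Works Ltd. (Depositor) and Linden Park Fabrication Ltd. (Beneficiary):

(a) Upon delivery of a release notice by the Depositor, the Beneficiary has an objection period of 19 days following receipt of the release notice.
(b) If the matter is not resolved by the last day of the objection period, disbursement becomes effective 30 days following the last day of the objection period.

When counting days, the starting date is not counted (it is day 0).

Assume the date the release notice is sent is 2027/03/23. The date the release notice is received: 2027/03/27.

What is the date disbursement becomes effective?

2027/05/15

The last day of the objection period: 2027/03/27 + 19 days = 2027/04/15.
The date disbursement becomes effective: 30 calendar days after 2027/04/15 is 2027/05/15.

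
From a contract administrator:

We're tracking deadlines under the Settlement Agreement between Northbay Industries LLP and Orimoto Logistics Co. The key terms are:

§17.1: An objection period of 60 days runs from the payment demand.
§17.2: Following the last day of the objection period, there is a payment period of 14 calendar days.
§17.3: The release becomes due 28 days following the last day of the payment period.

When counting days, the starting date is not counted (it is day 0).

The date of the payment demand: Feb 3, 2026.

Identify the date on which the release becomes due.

The last day of the objection period: Feb 3, 2026 + 60 days = Apr 4, 2026.
The last day of the payment period: 14 calendar days after Apr 4, 2026 is Apr 18, 2026.
The date on which the release becomes due: Apr 18, 2026 + 28 days = May 16, 2026.

May 16, 2026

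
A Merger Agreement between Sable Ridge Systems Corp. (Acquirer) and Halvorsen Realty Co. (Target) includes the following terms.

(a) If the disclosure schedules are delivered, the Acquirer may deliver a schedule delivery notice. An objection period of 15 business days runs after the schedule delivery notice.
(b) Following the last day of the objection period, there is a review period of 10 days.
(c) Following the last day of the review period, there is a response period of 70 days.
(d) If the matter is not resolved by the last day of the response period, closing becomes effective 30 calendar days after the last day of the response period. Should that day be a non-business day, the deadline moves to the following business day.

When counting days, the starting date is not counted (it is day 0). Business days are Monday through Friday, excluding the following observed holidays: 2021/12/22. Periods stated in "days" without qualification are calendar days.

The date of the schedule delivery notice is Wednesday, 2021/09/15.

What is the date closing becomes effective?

2022/01/24

The last day of the objection period: 15 business days after Wednesday, 2021/09/15, skipping weekends — Sep 16, Sep 17, Sep 20, Sep 21, …, Oct 4, Oct 5, Oct 6 — lands on Wednesday, 2021/10/06.
The last day of the review period: 10 calendar days after 2021/10/06 is 2021/10/16.
Adding 70 calendar days to 2021/10/16 gives 2021/12/25, which is the last day of the response period.
Adding 30 calendar days to 2021/12/25 gives 2022/01/24, which is the date closing becomes effective. 2022/01/24 is a Monday and is not a listed holiday, so no roll-forward applies.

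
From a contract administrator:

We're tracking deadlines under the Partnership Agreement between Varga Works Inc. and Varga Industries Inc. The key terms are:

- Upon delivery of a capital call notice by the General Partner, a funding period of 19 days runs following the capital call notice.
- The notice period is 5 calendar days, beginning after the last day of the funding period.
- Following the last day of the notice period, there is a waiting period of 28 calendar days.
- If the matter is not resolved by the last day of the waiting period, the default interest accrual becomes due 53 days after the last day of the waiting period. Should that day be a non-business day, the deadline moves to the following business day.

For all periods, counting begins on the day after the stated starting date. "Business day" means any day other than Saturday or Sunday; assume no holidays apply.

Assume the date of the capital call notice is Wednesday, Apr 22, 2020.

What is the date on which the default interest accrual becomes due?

Adding 19 calendar days to Apr 22, 2020 gives May 11, 2020, which is the last day of the funding period.
Adding 5 calendar days to May 11, 2020 gives May 16, 2020, which is the last day of the notice period.
The last day of the waiting period: May 16, 2020 + 28 days = Jun 13, 2020.
The date on which the default interest accrual becomes due: 53 calendar days after Jun 13, 2020 is Aug 5, 2020. Aug 5, 2020 is a Wednesday, so no roll-forward applies.

Aug 5, 2020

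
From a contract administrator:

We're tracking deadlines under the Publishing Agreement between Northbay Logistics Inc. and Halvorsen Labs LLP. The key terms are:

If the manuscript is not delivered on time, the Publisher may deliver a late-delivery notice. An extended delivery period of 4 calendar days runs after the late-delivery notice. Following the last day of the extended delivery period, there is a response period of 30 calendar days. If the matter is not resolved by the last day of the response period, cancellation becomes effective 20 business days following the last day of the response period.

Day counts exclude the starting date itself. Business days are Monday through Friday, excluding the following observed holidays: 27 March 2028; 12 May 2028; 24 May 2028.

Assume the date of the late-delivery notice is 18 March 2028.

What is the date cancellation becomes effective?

The last day of the extended delivery period: 18 March 2028 + 4 days = 22 March 2028.
The last day of the response period: 22 March 2028 + 30 days = 21 April 2028.
The date cancellation becomes effective: 20 business days after Friday, 21 April 2028, skipping weekends and the listed holiday on May 12 — Apr 24, Apr 25, Apr 26, Apr 27, …, May 18, May 19, May 22 — lands on Monday, 22 May 2028.

22 May 2028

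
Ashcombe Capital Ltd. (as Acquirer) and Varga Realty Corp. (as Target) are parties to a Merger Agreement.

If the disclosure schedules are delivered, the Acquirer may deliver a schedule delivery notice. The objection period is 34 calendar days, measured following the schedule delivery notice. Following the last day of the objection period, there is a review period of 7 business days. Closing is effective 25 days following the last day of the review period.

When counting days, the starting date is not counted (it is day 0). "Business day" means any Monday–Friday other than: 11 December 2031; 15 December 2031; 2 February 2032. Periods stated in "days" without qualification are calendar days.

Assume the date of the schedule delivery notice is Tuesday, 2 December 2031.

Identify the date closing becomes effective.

8 February 2032

Adding 34 calendar days to 2 December 2031 gives 5 January 2032, which is the last day of the objection period.
The last day of the review period: 7 business days after Monday, 5 January 2032, skipping weekends — Jan 6, Jan 7, Jan 8, Jan 9, Jan 12, Jan 13, Jan 14 — lands on Wednesday, 14 January 2032.
Adding 25 calendar days to 14 January 2032 gives 8 February 2032, which is the date closing becomes effective.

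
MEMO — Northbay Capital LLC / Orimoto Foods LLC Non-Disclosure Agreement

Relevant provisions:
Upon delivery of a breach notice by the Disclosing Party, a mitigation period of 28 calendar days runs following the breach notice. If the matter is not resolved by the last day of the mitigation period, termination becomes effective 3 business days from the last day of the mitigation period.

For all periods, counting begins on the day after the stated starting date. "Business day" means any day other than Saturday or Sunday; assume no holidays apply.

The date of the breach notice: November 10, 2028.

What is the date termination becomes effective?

December 13, 2028

Adding 28 calendar days to November 10, 2028 gives December 8, 2028, which is the last day of the mitigation period.
The date termination becomes effective: 3 business days after Friday, December 8, 2028, skipping weekends — Dec 11, Dec 12, Dec 13 — lands on Wednesday, December 13, 2028.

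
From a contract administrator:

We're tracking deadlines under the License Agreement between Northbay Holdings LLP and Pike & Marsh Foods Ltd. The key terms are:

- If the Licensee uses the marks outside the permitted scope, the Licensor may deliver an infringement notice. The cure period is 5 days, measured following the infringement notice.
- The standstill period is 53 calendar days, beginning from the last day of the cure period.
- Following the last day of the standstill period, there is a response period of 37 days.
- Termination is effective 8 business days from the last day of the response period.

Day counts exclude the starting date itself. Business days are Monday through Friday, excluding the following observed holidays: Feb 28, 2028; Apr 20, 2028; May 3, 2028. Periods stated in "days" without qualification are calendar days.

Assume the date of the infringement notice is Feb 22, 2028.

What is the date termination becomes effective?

Jun 7, 2028

The last day of the cure period: 5 calendar days after Feb 22, 2028 is Feb 27, 2028.
Adding 53 calendar days to Feb 27, 2028 gives Apr 20, 2028, which is the last day of the standstill period.
Adding 37 calendar days to Apr 20, 2028 gives May 27, 2028, which is the last day of the response period.
The date termination becomes effective: 8 business days after Saturday, May 27, 2028, skipping weekends — May 29, May 30, May 31, Jun 1, Jun 2, Jun 5, Jun 6, Jun 7 — lands on Wednesday, Jun 7, 2028.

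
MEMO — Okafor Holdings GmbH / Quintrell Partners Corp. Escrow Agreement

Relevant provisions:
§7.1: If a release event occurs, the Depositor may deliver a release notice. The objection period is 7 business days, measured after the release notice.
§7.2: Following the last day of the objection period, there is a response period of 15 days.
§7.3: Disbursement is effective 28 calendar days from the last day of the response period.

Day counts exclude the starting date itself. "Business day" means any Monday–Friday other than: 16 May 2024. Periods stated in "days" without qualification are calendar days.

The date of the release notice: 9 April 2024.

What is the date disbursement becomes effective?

31 May 2024

The last day of the objection period: 7 business days after Tuesday, 9 April 2024, skipping weekends — Apr 10, Apr 11, Apr 12, Apr 15, Apr 16, Apr 17, Apr 18 — lands on Thursday, 18 April 2024.
Adding 15 calendar days to 18 April 2024 gives 3 May 2024, which is the last day of the response period.
The date disbursement becomes effective: 28 calendar days after 3 May 2024 is 31 May 2024.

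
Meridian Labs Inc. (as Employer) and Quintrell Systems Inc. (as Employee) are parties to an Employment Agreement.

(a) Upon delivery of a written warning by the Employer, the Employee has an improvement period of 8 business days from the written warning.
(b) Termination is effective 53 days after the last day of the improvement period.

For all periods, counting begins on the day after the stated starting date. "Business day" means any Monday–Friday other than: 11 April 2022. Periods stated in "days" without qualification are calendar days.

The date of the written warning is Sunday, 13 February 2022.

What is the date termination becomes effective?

17 April 2022

From Sunday, 13 February 2022, 8 business days (Feb 14, Feb 15, Feb 16, Feb 17, Feb 18, Feb 21, Feb 22, Feb 23, skipping weekends) brings us to Wednesday, 23 February 2022, which is the last day of the improvement period.
The date termination becomes effective: 53 calendar days after 23 February 2022 is 17 April 2022.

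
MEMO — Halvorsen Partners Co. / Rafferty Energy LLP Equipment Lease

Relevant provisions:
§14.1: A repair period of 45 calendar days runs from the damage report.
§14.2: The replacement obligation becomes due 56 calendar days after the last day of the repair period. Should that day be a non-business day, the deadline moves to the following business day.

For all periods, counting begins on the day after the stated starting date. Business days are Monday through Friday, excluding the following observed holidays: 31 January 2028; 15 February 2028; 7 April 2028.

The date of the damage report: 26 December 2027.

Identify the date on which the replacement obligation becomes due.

The last day of the repair period: 26 December 2027 + 45 days = 9 February 2028.
The date on which the replacement obligation becomes due: 56 calendar days after 9 February 2028 is 5 April 2028. 5 April 2028 is a Wednesday and is not a listed holiday, so no roll-forward applies.

5 April 2028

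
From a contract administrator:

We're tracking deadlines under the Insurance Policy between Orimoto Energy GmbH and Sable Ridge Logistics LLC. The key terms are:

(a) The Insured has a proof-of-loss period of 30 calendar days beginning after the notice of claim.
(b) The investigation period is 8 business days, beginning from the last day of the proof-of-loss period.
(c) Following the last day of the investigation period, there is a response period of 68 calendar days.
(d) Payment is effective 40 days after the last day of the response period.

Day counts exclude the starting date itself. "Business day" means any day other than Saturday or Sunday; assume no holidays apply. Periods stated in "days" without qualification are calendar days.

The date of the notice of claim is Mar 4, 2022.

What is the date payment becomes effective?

Jul 30, 2022

The last day of the proof-of-loss period: 30 calendar days after Mar 4, 2022 is Apr 3, 2022.
From Sunday, Apr 3, 2022, 8 business days (Apr 4, Apr 5, Apr 6, Apr 7, Apr 8, Apr 11, Apr 12, Apr 13, skipping weekends) brings us to Wednesday, Apr 13, 2022, which is the last day of the investigation period.
Adding 68 calendar days to Apr 13, 2022 gives Jun 20, 2022, which is the last day of the response period.
The date payment becomes effective: 40 calendar days after Jun 20, 2022 is Jul 30, 2022.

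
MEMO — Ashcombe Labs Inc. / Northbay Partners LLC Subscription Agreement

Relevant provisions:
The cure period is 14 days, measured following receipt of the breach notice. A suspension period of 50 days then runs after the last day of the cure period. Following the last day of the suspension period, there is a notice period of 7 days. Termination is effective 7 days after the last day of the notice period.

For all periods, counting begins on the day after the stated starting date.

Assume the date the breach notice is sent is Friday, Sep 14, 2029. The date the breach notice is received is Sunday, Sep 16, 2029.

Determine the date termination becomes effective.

Adding 14 calendar days to Sep 16, 2029 gives Sep 30, 2029, which is the last day of the cure period.
The last day of the suspension period: Sep 30, 2029 + 50 days = Nov 19, 2029.
Adding 7 calendar days to Nov 19, 2029 gives Nov 26, 2029, which is the last day of the notice period.
Adding 7 calendar days to Nov 26, 2029 gives Dec 3, 2029, which is the date termination becomes effective.

Dec 3, 2029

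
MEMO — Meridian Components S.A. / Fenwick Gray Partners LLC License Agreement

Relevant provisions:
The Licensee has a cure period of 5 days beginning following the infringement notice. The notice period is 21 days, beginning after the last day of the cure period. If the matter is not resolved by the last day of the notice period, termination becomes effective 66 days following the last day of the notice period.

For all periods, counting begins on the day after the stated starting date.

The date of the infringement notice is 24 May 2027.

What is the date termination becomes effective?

The last day of the cure period: 5 calendar days after 24 May 2027 is 29 May 2027.
Adding 21 calendar days to 29 May 2027 gives 19 June 2027, which is the last day of the notice period.
The date termination becomes effective: 66 calendar days after 19 June 2027 is 24 August 2027.

24 August 2027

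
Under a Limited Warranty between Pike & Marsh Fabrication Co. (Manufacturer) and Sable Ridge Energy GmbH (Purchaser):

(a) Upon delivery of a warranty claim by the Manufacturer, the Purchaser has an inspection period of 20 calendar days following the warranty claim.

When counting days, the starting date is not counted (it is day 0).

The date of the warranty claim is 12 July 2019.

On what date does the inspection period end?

The last day of the inspection period: 20 calendar days after 12 July 2019 is 1 August 2019.

1 August 2019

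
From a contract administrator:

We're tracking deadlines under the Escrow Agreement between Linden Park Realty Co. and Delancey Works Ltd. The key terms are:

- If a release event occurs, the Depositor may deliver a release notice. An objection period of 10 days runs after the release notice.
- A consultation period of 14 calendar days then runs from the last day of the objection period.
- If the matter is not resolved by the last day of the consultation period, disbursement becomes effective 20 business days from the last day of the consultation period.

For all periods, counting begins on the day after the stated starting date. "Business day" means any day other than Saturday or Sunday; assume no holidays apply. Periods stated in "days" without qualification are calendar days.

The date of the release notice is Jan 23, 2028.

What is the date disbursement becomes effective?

Mar 15, 2028

The last day of the objection period: 10 calendar days after Jan 23, 2028 is Feb 2, 2028.
Adding 14 calendar days to Feb 2, 2028 gives Feb 16, 2028, which is the last day of the consultation period.
The date disbursement becomes effective: 20 business days after Wednesday, Feb 16, 2028, skipping weekends — Feb 17, Feb 18, Feb 21, Feb 22, …, Mar 13, Mar 14, Mar 15 — lands on Wednesday, Mar 15, 2028.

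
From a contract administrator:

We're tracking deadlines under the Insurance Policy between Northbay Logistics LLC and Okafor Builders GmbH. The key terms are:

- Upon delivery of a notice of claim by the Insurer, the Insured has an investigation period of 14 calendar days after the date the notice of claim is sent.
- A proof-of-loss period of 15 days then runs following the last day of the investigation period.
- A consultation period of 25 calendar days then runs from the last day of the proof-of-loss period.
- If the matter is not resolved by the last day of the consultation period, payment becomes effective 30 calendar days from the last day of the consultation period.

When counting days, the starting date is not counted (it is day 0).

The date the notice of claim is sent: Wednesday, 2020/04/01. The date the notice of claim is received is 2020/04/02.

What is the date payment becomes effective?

Adding 14 calendar days to 2020/04/01 gives 2020/04/15, which is the last day of the investigation period.
Adding 15 calendar days to 2020/04/15 gives 2020/04/30, which is the last day of the proof-of-loss period.
The last day of the consultation period: 25 calendar days after 2020/04/30 is 2020/05/25.
Adding 30 calendar days to 2020/05/25 gives 2020/06/24, which is the date payment becomes effective.

2020/06/24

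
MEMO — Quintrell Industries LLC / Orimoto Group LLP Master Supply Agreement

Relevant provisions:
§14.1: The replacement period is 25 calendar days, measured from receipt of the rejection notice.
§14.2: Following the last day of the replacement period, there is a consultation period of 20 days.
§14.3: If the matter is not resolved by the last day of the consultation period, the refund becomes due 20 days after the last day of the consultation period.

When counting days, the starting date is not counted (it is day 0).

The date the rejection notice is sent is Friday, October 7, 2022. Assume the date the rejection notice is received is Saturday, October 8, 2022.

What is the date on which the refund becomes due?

The last day of the replacement period: October 8, 2022 + 25 days = November 2, 2022.
The last day of the consultation period: 20 calendar days after November 2, 2022 is November 22, 2022.
The date on which the refund becomes due: November 22, 2022 + 20 days = December 12, 2022.

December 12, 2022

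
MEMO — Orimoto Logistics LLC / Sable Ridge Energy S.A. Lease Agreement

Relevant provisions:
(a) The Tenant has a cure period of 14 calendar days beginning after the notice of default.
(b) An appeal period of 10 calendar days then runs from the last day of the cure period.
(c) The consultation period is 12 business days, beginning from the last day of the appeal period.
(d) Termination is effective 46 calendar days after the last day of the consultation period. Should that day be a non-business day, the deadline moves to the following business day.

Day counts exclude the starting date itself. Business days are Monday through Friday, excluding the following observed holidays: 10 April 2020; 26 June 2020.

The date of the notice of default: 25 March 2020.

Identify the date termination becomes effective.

22 June 2020

Adding 14 calendar days to 25 March 2020 gives 8 April 2020, which is the last day of the cure period.
Adding 10 calendar days to 8 April 2020 gives 18 April 2020, which is the last day of the appeal period.
The last day of the consultation period: 12 business days after Saturday, 18 April 2020, skipping weekends — Apr 20, Apr 21, Apr 22, Apr 23, …, May 1, May 4, May 5 — lands on Tuesday, 5 May 2020.
The date termination becomes effective: 46 calendar days after 5 May 2020 is 20 June 2020. That falls on a Saturday, so it rolls to the next business day, Monday, 22 June 2020.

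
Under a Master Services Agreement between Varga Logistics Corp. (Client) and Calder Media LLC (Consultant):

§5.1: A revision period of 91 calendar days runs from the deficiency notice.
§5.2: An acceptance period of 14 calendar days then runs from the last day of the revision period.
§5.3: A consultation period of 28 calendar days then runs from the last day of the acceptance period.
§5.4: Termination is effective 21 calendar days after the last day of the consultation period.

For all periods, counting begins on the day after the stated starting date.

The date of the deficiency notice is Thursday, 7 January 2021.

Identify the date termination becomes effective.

The last day of the revision period: 91 calendar days after 7 January 2021 is 8 April 2021.
The last day of the acceptance period: 8 April 2021 + 14 days = 22 April 2021.
The last day of the consultation period: 28 calendar days after 22 April 2021 is 20 May 2021.
The date termination becomes effective: 21 calendar days after 20 May 2021 is 10 June 2021.

10 June 2021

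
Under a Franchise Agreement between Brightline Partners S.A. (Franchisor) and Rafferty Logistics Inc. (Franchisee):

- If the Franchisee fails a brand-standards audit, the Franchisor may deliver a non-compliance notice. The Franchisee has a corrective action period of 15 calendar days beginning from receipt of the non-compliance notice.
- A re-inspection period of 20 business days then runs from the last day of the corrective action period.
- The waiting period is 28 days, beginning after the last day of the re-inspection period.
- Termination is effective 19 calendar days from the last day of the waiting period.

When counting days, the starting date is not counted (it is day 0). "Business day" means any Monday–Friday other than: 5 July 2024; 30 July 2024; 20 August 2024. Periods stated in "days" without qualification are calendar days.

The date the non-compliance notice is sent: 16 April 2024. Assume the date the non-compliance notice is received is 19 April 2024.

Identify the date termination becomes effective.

Adding 15 calendar days to 19 April 2024 gives 4 May 2024, which is the last day of the corrective action period.
The last day of the re-inspection period: 20 business days after Saturday, 4 May 2024, skipping weekends — May 6, May 7, May 8, May 9, …, May 29, May 30, May 31 — lands on Friday, 31 May 2024.
Adding 28 calendar days to 31 May 2024 gives 28 June 2024, which is the last day of the waiting period.
The date termination becomes effective: 28 June 2024 + 19 days = 17 July 2024.

17 July 2024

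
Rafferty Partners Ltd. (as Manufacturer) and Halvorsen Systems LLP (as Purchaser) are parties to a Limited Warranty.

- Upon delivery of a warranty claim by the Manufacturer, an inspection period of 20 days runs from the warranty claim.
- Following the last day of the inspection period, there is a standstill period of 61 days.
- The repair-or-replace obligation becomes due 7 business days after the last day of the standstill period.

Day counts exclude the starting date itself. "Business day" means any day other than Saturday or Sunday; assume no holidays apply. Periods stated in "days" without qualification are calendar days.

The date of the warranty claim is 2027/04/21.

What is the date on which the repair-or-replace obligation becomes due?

The last day of the inspection period: 2027/04/21 + 20 days = 2027/05/11.
Adding 61 calendar days to 2027/05/11 gives 2027/07/11, which is the last day of the standstill period.
The date on which the repair-or-replace obligation becomes due: 7 business days after Sunday, 2027/07/11, skipping weekends — Jul 12, Jul 13, Jul 14, Jul 15, Jul 16, Jul 19, Jul 20 — lands on Tuesday, 2027/07/20.

2027/07/20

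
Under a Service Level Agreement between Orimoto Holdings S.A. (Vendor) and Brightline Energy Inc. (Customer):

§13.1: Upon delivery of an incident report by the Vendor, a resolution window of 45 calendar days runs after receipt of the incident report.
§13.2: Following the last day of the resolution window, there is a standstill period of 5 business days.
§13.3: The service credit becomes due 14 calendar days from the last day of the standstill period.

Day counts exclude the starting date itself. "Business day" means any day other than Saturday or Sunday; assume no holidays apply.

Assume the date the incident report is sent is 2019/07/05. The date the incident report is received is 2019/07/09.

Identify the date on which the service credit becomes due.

2019/09/13

The last day of the resolution window: 2019/07/09 + 45 days = 2019/08/23.
The last day of the standstill period: 5 business days after Friday, 2019/08/23, skipping weekends — Aug 26, Aug 27, Aug 28, Aug 29, Aug 30 — lands on Friday, 2019/08/30.
The date on which the service credit becomes due: 14 calendar days after 2019/08/30 is 2019/09/13.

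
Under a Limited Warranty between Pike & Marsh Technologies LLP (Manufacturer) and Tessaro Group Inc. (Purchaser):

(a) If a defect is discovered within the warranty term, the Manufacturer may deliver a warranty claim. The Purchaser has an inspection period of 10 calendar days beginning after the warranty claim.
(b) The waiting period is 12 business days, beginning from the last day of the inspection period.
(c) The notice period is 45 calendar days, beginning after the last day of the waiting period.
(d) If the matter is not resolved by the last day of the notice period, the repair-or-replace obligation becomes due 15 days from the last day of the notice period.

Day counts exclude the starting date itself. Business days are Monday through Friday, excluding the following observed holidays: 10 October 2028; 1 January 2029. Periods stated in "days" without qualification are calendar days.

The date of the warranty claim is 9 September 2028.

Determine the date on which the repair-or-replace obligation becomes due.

4 December 2028

The last day of the inspection period: 9 September 2028 + 10 days = 19 September 2028.
The last day of the waiting period: 12 business days after Tuesday, 19 September 2028, skipping weekends — Sep 20, Sep 21, Sep 22, Sep 25, …, Oct 3, Oct 4, Oct 5 — lands on Thursday, 5 October 2028.
The last day of the notice period: 5 October 2028 + 45 days = 19 November 2028.
The date on which the repair-or-replace obligation becomes due: 19 November 2028 + 15 days = 4 December 2028.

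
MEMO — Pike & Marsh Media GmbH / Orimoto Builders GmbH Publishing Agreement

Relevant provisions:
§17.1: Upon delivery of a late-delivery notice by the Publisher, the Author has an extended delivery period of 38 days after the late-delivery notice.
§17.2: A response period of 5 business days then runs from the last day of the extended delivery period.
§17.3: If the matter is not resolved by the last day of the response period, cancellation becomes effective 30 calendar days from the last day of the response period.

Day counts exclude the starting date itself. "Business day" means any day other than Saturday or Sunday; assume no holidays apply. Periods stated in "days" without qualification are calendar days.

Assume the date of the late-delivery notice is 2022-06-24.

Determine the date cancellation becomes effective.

2022-09-07

Adding 38 calendar days to 2022-06-24 gives 2022-08-01, which is the last day of the extended delivery period.
The last day of the response period: 5 business days after Monday, 2022-08-01, skipping weekends — Aug 2, Aug 3, Aug 4, Aug 5, Aug 8 — lands on Monday, 2022-08-08.
The date cancellation becomes effective: 30 calendar days after 2022-08-08 is 2022-09-07.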